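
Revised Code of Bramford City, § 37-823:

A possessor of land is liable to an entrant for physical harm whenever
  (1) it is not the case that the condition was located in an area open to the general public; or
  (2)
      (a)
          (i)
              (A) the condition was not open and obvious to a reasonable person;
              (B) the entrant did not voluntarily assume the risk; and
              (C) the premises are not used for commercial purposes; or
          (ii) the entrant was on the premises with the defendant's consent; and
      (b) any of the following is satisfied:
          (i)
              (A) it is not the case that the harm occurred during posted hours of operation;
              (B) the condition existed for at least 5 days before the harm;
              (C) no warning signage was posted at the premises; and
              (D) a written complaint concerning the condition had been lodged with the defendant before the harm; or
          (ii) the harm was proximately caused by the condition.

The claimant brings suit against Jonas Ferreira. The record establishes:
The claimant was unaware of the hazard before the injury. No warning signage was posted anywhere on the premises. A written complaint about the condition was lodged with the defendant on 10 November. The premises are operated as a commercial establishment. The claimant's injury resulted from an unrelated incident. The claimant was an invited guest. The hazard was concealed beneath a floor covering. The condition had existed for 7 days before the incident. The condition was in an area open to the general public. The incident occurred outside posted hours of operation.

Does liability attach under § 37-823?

Yes — liable.

(1) not (public area) — fails.
(A) not open/obvious — met.
(B) no assumed risk — met.
(C) not (commercial use) — not met.
(i): T AND T AND F → false.
(ii) consent to enter — satisfied.
(a): F OR T → true.
(A) not (during posted hours) — holds.
(B) condition ≥5 days old — satisfied.
(C) no signage posted — satisfied.
(D) complaint lodged — holds.
(i): T AND T AND T AND T → true.
(ii) proximate cause — not satisfied.
So (b) is satisfied (T OR F).
(2) = T AND T = true.
Overall: F OR T → true.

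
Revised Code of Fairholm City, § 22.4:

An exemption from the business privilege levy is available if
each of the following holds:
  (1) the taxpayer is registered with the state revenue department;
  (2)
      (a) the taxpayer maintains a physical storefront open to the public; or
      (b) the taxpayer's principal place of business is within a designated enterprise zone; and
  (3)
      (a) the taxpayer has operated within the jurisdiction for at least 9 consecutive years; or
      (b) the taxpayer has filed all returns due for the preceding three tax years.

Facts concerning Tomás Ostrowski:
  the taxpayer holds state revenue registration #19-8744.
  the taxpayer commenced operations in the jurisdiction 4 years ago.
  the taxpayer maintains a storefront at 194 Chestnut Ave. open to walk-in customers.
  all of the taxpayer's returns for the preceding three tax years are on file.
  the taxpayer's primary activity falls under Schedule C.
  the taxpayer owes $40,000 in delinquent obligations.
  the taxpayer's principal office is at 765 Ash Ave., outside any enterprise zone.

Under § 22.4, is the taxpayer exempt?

(1) state-registered — holds.
(a) has storefront — holds.
(b) in enterprise zone — fails.
So (2) is satisfied (T OR F).
(a) ≥ 9 yrs in jurisdiction — fails.
(b) returns current — holds.
(3): F OR T → true.
Overall = T AND T AND T = true.

Yes — exempt.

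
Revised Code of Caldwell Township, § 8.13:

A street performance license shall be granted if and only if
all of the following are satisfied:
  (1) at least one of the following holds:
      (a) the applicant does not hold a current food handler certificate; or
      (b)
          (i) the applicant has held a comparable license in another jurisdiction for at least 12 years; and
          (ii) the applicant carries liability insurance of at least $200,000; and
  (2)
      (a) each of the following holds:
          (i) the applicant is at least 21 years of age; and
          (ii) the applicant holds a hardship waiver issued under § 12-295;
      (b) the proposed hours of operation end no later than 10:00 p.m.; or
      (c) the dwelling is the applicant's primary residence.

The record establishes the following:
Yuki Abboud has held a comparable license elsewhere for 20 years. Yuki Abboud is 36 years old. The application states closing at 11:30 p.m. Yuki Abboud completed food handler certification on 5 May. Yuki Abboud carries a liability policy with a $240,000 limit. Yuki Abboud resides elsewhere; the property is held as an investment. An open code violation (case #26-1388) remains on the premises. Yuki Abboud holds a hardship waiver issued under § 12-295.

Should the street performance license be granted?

(a) not (food handler cert.) — fails.
(i) prior license ≥ 12 yr — satisfied.
(ii) insurance ≥ $200,000 — met.
So (b) is satisfied (T AND T).
So (1) is satisfied (F OR T).
(i) age ≥ 21 — holds.
(ii) hardship waiver — holds.
(a): T AND T → true.
(b) closes by 10 p.m. — not satisfied.
(c) primary residence — not satisfied.
(2) = T OR F OR F = true.
Overall: T AND T → true.

Yes — granted.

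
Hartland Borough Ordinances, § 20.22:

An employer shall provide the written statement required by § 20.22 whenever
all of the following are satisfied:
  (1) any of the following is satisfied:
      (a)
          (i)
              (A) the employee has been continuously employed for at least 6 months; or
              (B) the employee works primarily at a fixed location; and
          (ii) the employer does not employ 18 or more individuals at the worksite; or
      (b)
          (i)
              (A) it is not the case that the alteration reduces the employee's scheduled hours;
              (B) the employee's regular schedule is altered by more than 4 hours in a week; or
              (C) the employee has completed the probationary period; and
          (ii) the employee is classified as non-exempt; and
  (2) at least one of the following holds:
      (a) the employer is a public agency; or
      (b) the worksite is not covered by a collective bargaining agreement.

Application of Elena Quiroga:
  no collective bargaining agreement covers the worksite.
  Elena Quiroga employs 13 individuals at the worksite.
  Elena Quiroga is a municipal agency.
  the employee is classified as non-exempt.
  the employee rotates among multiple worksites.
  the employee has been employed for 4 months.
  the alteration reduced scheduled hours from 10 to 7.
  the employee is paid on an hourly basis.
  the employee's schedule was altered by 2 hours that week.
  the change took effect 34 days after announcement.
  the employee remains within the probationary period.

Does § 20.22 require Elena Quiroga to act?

No — not required.

(A) tenure ≥ 6 mo. — not met.
(B) fixed location — fails.
(i) = F OR F = false.
(ii) not (≥ 18 at site) — holds.
So (a) is not satisfied (F AND T).
(A) not (hours reduced) — not met.
(B) schedule shift > 4h — fails.
(C) past probation — not met.
(i) = F OR F OR F = false.
(ii) non-exempt — holds.
So (b) is not satisfied (F AND T).
So (1) is not satisfied (F OR F).
(a) public agency — holds.
(b) no CBA — met.
(2) = T OR T = true.
Overall = F AND T = false.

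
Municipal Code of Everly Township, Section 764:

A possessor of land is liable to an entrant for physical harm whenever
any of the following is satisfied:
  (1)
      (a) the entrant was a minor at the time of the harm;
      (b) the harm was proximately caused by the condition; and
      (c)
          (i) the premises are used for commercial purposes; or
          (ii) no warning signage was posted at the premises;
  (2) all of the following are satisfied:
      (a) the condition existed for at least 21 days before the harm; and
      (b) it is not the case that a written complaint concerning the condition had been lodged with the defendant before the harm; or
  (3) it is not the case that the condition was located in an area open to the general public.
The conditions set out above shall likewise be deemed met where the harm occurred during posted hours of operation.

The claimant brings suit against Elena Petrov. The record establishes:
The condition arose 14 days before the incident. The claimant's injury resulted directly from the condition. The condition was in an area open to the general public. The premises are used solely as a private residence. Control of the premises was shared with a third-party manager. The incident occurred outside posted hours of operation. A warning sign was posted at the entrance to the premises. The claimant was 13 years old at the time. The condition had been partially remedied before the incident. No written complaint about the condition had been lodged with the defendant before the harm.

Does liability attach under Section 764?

(a) entrant a minor — satisfied.
(b) proximate cause — met.
(i) commercial use — not satisfied.
(ii) no signage posted — not satisfied.
So (c) is not satisfied (F OR F).
So (1) is not satisfied (T AND T AND F).
(a) condition ≥21 days old — not met.
(b) not (complaint lodged) — met.
So (2) is not satisfied (F AND T).
(3) not (public area) — not met.
So Overall is not satisfied (F OR F OR F).
Exception (during posted hours) — not satisfied.
Result: main false OR exception false → false.

No — not liable.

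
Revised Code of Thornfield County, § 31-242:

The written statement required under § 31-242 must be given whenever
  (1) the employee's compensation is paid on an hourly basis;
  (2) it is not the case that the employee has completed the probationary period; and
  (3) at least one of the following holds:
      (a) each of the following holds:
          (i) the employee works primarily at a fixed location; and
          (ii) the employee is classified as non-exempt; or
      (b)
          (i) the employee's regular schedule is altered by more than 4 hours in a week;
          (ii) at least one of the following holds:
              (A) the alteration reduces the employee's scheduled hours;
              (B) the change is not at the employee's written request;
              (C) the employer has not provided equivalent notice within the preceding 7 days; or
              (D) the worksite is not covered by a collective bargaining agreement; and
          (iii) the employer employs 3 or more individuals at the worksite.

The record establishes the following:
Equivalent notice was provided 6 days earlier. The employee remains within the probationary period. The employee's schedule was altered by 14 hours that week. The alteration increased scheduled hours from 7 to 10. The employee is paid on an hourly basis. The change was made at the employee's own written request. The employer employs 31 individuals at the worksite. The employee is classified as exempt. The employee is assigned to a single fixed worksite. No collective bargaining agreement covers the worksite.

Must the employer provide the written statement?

(1) hourly-paid — satisfied.
(2) not (past probation) — satisfied.
(i) fixed location — satisfied.
(ii) non-exempt — fails.
So (a) is not satisfied (T AND F).
(i) schedule shift > 4h — holds.
(A) hours reduced — not satisfied.
(B) not employee-requested — not met.
(C) no recent notice — fails.
(D) no CBA — holds.
(ii) = F OR F OR F OR T = true.
(iii) ≥ 3 at site — satisfied.
So (b) is satisfied (T AND T AND T).
(3): F OR T → true.
So Overall is satisfied (T AND T AND T).

Yes — required.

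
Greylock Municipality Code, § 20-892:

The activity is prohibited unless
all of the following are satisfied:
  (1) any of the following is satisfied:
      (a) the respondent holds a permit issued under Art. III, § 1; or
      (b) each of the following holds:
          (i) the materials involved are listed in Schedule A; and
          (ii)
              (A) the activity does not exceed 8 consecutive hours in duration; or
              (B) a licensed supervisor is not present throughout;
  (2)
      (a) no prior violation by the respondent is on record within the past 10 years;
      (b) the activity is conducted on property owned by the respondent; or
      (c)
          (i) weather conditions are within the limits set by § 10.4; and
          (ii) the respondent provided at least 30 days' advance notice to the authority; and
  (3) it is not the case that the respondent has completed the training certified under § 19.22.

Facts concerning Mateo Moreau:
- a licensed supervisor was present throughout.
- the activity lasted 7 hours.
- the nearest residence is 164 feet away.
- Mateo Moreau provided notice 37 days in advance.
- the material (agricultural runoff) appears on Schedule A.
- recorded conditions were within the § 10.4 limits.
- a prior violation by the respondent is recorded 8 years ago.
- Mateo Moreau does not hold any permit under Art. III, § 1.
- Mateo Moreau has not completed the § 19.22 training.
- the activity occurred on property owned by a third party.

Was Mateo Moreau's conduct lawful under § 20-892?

(a) holds permit — fails.
(i) Schedule A material — met.
(A) ≤ 8 hrs duration — satisfied.
(B) not (supervisor present) — not satisfied.
(ii): T OR F → true.
(b): T AND T → true.
So (1) is satisfied (F OR T).
(a) no prior violation — fails.
(b) own property — fails.
(i) weather ok — met.
(ii) ≥30 days' notice — holds.
(c) = T AND T = true.
(2): F OR F OR T → true.
(3) not (training certified) — holds.
Overall = T AND T AND T = true.

Yes — lawful.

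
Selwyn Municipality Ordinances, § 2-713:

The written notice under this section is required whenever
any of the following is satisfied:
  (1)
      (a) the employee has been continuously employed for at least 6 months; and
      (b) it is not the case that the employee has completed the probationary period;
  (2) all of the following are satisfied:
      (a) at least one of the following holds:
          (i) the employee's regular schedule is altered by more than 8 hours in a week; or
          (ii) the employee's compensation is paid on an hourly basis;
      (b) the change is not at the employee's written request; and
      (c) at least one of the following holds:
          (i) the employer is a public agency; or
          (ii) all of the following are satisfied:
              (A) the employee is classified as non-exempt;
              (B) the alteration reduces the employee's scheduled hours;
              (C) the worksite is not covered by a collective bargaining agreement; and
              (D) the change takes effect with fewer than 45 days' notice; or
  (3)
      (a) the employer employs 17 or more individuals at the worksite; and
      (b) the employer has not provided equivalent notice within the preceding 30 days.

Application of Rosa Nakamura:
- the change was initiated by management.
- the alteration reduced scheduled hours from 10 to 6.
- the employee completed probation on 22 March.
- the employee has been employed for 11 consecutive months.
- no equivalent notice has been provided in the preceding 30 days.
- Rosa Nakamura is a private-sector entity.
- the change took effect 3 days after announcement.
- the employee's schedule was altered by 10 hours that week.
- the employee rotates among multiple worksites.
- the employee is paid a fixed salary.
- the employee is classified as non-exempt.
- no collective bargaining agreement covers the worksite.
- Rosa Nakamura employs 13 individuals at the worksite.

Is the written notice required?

Yes — required.

(a) tenure ≥ 6 mo. — satisfied.
(b) not (past probation) — not satisfied.
So (1) is not satisfied (T AND F).
(i) schedule shift > 8h — met.
(ii) hourly-paid — not met.
So (a) is satisfied (T OR F).
(b) not employee-requested — holds.
(i) public agency — not met.
(A) non-exempt — met.
(B) hours reduced — holds.
(C) no CBA — holds.
(D) < 45 days' notice — met.
(ii): T AND T AND T AND T → true.
(c) = F OR T = true.
So (2) is satisfied (T AND T AND T).
(a) ≥ 17 at site — not satisfied.
(b) no recent notice — satisfied.
(3): F AND T → false.
Overall: F OR T OR F → true.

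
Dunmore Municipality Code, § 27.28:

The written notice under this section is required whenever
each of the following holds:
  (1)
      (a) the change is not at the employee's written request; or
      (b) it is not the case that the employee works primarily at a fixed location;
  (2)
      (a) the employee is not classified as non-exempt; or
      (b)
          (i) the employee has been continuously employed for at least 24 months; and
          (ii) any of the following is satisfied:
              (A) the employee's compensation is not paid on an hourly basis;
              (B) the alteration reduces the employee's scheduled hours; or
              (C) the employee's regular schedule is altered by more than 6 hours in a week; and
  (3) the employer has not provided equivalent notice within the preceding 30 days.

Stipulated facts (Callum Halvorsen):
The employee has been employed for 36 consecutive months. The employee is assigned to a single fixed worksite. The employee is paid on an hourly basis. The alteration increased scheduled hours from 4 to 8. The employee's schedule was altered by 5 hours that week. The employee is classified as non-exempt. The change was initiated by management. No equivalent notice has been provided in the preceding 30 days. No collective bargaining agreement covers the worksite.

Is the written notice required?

No — not required.

(a) not employee-requested — satisfied.
(b) not (fixed location) — fails.
(1) = T OR F = true.
(a) not (non-exempt) — not satisfied.
(i) tenure ≥ 24 mo. — met.
(A) not (hourly-paid) — not satisfied.
(B) hours reduced — fails.
(C) schedule shift > 6h — not met.
So (ii) is not satisfied (F OR F OR F).
(b): T AND F → false.
(2) = F OR F = false.
(3) no recent notice — holds.
So Overall is not satisfied (T AND F AND T).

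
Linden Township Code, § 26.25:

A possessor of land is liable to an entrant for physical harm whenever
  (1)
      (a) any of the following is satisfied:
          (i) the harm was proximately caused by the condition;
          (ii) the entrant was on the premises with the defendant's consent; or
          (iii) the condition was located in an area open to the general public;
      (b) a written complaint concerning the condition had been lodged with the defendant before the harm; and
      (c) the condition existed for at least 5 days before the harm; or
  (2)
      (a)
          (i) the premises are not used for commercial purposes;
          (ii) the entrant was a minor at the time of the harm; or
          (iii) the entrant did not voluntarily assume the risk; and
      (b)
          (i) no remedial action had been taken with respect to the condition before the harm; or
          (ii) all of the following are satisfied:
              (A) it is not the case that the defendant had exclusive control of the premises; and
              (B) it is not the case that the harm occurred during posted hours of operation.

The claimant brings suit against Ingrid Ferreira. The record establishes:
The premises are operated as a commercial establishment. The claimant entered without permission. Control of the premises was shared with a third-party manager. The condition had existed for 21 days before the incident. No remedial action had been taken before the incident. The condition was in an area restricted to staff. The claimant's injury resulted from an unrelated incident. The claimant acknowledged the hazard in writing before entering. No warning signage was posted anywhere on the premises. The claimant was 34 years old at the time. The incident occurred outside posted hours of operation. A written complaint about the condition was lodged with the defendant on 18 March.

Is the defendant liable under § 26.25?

(i) proximate cause — not met.
(ii) consent to enter — not met.
(iii) public area — fails.
(a): F OR F OR F → false.
(b) complaint lodged — met.
(c) condition ≥5 days old — holds.
(1) = F AND T AND T = false.
(i) not (commercial use) — fails.
(ii) entrant a minor — fails.
(iii) no assumed risk — fails.
So (a) is not satisfied (F OR F OR F).
(i) no remedial action — holds.
(A) not (exclusive control) — satisfied.
(B) not (during posted hours) — met.
(ii) = T AND T = true.
(b) = T OR T = true.
(2) = F AND T = false.
Overall = F OR F = false.

No — not liable.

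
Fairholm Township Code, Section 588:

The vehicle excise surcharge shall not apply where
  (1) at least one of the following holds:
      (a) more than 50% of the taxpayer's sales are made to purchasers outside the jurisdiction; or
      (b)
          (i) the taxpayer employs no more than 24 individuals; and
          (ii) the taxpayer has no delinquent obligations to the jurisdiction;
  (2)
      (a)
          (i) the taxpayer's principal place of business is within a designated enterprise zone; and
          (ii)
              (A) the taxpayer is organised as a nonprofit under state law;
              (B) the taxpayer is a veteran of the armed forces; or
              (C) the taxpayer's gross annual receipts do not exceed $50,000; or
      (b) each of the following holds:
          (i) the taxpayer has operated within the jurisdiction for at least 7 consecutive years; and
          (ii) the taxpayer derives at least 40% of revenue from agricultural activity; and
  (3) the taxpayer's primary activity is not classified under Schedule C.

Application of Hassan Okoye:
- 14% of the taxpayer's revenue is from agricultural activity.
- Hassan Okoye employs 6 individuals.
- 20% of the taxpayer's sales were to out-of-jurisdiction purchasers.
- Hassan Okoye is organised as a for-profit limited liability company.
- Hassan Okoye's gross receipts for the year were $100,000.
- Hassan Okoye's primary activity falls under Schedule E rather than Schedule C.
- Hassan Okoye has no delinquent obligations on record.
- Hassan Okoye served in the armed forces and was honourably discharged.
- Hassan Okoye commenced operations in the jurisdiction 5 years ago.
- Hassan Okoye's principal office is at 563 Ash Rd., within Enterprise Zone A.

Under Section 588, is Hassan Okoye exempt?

Yes — exempt.

(a) >50% out-of-jur. sales — fails.
(i) ≤ 24 employees — met.
(ii) no delinquency — holds.
So (b) is satisfied (T AND T).
So (1) is satisfied (F OR T).
(i) in enterprise zone — holds.
(A) nonprofit — fails.
(B) veteran — met.
(C) receipts ≤ $50,000 — fails.
(ii): F OR T OR F → true.
(a) = T AND T = true.
(i) ≥ 7 yrs in jurisdiction — fails.
(ii) ≥40% agricultural — not met.
(b) = F AND F = false.
So (2) is satisfied (T OR F).
(3) not (Schedule C activity) — holds.
So Overall is satisfied (T AND T AND T).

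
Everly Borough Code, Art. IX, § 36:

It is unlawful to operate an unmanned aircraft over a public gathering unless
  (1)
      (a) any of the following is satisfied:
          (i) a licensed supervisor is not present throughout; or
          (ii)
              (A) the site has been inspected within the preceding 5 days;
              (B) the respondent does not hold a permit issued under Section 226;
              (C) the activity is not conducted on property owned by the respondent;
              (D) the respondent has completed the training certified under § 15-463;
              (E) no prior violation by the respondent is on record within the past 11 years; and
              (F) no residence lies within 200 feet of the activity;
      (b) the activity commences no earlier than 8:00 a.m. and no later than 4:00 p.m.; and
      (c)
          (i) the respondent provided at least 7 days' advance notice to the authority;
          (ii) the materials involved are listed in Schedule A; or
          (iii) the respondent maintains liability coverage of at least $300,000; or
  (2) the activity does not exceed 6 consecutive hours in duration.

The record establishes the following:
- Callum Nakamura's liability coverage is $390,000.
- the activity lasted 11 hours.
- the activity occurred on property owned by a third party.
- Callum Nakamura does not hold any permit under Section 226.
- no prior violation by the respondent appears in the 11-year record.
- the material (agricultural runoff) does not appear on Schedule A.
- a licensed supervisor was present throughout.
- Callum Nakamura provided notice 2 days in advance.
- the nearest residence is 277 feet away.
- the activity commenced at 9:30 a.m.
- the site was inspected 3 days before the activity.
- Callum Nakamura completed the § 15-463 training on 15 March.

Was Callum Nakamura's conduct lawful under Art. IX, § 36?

Yes — lawful.

(i) not (supervisor present) — fails.
(A) site inspected — satisfied.
(B) not (holds permit) — satisfied.
(C) not (own property) — met.
(D) training certified — satisfied.
(E) no prior violation — satisfied.
(F) no residence in 200 ft — holds.
(ii) = T AND T AND T AND T AND T AND T = true.
So (a) is satisfied (F OR T).
(b) start within hours — met.
(i) ≥7 days' notice — not met.
(ii) Schedule A material — not satisfied.
(iii) coverage ≥ $300,000 — satisfied.
So (c) is satisfied (F OR F OR T).
So (1) is satisfied (T AND T AND T).
(2) ≤ 6 hrs duration — not met.
So Overall is satisfied (T OR F).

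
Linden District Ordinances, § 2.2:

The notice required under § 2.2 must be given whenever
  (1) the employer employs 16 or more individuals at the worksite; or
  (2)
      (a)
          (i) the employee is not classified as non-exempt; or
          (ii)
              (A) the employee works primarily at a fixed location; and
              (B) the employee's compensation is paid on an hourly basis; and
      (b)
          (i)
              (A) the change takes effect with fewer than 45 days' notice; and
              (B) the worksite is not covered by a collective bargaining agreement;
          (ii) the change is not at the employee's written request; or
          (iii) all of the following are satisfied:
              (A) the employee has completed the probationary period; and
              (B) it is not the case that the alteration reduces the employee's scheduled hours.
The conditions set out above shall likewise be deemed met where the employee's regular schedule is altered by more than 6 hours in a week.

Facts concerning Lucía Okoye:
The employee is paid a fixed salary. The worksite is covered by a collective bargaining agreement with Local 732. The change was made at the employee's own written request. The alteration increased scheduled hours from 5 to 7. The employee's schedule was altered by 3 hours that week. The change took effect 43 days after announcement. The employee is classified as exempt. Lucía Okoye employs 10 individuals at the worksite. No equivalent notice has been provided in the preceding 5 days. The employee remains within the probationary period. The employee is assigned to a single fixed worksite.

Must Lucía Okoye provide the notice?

(1) ≥ 16 at site — not met.
(i) not (non-exempt) — satisfied.
(A) fixed location — satisfied.
(B) hourly-paid — not satisfied.
(ii) = T AND F = false.
(a): T OR F → true.
(A) < 45 days' notice — holds.
(B) no CBA — fails.
(i) = T AND F = false.
(ii) not employee-requested — not satisfied.
(A) past probation — not satisfied.
(B) not (hours reduced) — met.
(iii) = F AND T = false.
(b): F OR F OR F → false.
(2) = T AND F = false.
So Overall is not satisfied (F OR F).
Exception (schedule shift > 6h) — not satisfied.
Result: main false OR exception false → false.

No — not required.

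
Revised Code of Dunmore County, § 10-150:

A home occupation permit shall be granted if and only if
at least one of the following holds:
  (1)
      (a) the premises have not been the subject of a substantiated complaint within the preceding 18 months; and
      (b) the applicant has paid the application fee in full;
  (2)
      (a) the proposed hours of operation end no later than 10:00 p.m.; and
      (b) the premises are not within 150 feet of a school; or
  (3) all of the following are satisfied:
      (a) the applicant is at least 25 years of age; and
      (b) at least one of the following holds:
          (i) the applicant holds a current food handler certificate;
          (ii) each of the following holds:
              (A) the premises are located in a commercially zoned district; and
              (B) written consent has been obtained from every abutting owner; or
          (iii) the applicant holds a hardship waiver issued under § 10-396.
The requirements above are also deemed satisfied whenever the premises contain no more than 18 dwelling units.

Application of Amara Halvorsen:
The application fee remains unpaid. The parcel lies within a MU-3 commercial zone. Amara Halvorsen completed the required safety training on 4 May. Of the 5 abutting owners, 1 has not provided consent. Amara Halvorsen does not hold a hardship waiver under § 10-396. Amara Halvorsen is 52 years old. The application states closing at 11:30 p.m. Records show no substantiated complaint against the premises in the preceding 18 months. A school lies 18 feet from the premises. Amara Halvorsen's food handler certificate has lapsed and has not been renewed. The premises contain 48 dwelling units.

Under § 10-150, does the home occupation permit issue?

(a) no complaint in 18 mo. — holds.
(b) fee paid — fails.
(1) = T AND F = false.
(a) closes by 10 p.m. — not satisfied.
(b) ≥150 ft from school — not satisfied.
(2): F AND F → false.
(a) age ≥ 25 — satisfied.
(i) food handler cert. — fails.
(A) commercially zoned — met.
(B) all abutters consent — not satisfied.
(ii): T AND F → false.
(iii) hardship waiver — fails.
(b) = F OR F OR F = false.
So (3) is not satisfied (T AND F).
Overall = F OR F OR F = false.
Exception (≤ 18 units) — not satisfied.
Result: main false OR exception false → false.

No — denied.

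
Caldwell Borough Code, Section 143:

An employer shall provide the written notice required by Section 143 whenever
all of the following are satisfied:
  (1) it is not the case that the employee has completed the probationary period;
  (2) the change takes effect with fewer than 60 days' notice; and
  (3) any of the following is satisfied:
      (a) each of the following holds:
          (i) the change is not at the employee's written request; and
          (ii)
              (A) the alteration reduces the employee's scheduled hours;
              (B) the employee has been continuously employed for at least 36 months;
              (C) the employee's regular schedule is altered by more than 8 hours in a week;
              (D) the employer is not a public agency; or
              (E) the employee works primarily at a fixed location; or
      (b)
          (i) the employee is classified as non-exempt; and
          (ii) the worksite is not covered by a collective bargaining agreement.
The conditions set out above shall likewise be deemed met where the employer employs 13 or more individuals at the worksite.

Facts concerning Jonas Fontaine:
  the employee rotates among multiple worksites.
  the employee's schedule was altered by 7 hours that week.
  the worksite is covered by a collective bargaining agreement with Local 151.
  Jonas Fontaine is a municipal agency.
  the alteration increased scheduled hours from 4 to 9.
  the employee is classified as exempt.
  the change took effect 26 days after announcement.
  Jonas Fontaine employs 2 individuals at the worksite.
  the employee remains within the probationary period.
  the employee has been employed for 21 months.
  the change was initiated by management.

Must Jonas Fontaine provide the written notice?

(1) not (past probation) — holds.
(2) < 60 days' notice — satisfied.
(i) not employee-requested — holds.
(A) hours reduced — not met.
(B) tenure ≥ 36 mo. — fails.
(C) schedule shift > 8h — fails.
(D) not (public agency) — fails.
(E) fixed location — fails.
(ii): F OR F OR F OR F OR F → false.
(a) = T AND F = false.
(i) non-exempt — not satisfied.
(ii) no CBA — not met.
(b) = F AND F = false.
(3): F OR F → false.
Overall: T AND T AND F → false.
Exception (≥ 13 at site) — not satisfied.
Result: main false OR exception false → false.

No — not required.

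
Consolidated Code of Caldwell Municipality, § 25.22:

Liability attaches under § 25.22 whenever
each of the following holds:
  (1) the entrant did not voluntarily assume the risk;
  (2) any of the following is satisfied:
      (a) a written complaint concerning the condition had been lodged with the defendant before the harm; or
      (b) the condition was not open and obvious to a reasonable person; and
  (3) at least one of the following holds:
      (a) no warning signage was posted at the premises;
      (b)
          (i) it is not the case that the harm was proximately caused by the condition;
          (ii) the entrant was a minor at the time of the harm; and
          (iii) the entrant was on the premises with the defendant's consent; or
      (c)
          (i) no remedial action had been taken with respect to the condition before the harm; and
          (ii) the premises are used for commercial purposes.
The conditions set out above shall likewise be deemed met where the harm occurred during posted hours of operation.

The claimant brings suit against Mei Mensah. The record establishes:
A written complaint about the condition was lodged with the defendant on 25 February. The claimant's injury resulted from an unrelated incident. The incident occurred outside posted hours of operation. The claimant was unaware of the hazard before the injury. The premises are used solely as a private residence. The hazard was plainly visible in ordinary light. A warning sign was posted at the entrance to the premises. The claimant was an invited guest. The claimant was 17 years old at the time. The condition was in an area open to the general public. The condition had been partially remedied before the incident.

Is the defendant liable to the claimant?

Yes — liable.

(1) no assumed risk — met.
(a) complaint lodged — met.
(b) not open/obvious — fails.
(2): T OR F → true.
(a) no signage posted — not met.
(i) not (proximate cause) — satisfied.
(ii) entrant a minor — met.
(iii) consent to enter — met.
(b): T AND T AND T → true.
(i) no remedial action — fails.
(ii) commercial use — not satisfied.
So (c) is not satisfied (F AND F).
(3) = F OR T OR F = true.
Overall = T AND T AND T = true.
Exception (during posted hours) — not satisfied.
Result: main true OR exception false → true.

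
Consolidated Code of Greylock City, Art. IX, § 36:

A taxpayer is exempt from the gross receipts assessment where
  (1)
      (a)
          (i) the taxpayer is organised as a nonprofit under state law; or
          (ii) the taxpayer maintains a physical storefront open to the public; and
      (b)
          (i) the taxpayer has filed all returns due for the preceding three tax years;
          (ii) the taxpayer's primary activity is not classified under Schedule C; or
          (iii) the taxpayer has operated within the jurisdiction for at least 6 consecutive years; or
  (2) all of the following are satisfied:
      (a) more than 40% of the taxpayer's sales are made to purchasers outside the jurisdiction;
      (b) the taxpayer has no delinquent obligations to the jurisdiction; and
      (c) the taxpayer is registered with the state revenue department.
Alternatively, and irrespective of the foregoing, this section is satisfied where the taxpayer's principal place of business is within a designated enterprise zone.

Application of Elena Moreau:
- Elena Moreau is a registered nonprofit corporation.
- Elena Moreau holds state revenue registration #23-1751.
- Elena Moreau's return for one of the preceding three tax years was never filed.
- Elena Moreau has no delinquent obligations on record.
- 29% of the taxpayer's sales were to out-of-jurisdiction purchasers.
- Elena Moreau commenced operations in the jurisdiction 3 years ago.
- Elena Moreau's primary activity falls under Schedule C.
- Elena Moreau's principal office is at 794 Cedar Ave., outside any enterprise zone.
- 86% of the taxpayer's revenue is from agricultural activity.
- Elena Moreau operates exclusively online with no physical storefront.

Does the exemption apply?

(i) nonprofit — holds.
(ii) has storefront — fails.
(a) = T OR F = true.
(i) returns current — not satisfied.
(ii) not (Schedule C activity) — not satisfied.
(iii) ≥ 6 yrs in jurisdiction — not satisfied.
(b) = F OR F OR F = false.
So (1) is not satisfied (T AND F).
(a) >40% out-of-jur. sales — not met.
(b) no delinquency — holds.
(c) state-registered — met.
So (2) is not satisfied (F AND T AND T).
Overall: F OR F → false.
Exception (in enterprise zone) — not satisfied.
Result: main false OR exception false → false.

No — not exempt.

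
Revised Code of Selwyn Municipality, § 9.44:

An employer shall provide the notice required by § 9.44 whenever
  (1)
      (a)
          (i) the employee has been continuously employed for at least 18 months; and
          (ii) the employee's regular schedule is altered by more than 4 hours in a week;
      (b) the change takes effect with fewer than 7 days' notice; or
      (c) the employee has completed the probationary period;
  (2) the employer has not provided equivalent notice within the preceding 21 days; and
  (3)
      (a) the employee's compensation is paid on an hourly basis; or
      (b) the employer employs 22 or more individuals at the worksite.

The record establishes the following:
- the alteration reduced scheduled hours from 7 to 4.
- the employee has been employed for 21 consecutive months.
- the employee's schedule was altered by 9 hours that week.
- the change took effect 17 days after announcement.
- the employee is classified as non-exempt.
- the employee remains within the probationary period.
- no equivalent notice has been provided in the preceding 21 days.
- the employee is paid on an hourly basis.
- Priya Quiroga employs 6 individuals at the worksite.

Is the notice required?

(i) tenure ≥ 18 mo. — satisfied.
(ii) schedule shift > 4h — satisfied.
(a): T AND T → true.
(b) < 7 days' notice — not satisfied.
(c) past probation — not satisfied.
So (1) is satisfied (T OR F OR F).
(2) no recent notice — met.
(a) hourly-paid — satisfied.
(b) ≥ 22 at site — fails.
So (3) is satisfied (T OR F).
Overall: T AND T AND T → true.

Yes — required.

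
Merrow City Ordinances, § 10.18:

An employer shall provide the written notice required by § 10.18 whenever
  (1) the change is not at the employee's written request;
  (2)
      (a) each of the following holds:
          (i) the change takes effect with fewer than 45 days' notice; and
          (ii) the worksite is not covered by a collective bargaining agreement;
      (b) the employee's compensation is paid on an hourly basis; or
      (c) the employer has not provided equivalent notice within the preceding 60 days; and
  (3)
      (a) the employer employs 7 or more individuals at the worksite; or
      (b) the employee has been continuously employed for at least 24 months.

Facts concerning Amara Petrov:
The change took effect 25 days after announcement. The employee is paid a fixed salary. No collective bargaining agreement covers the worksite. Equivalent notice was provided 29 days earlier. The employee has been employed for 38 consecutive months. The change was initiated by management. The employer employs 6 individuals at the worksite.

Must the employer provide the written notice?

Yes — required.

(1) not employee-requested — met.
(i) < 45 days' notice — holds.
(ii) no CBA — satisfied.
(a): T AND T → true.
(b) hourly-paid — not satisfied.
(c) no recent notice — fails.
(2): T OR F OR F → true.
(a) ≥ 7 at site — not met.
(b) tenure ≥ 24 mo. — met.
(3): F OR T → true.
Overall = T AND T AND T = true.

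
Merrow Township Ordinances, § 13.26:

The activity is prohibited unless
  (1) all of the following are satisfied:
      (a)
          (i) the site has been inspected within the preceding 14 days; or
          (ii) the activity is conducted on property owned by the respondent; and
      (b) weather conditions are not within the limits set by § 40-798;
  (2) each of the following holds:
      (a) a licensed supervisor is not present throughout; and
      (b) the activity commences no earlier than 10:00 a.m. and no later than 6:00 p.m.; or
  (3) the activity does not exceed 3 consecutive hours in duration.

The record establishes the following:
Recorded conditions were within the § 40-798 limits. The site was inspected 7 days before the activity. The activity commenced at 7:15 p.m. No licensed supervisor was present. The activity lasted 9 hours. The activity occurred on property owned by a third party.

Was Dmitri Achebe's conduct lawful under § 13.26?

(i) site inspected — satisfied.
(ii) own property — fails.
So (a) is satisfied (T OR F).
(b) not (weather ok) — not met.
(1) = T AND F = false.
(a) not (supervisor present) — satisfied.
(b) start within hours — not satisfied.
(2): T AND F → false.
(3) ≤ 3 hrs duration — not satisfied.
So Overall is not satisfied (F OR F OR F).

No — unlawful.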